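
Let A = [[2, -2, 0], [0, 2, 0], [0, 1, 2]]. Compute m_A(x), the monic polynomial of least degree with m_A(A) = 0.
m_A(x) = (x - 2)^2

The characteristic polynomial factors as (x - 2)^3. The minimal polynomial is ∏(x - λ)^{k_λ} where k_λ is the size of the largest Jordan block at λ.

For λ = 2: rank(A - 2I) = 1, and the largest Jordan block has size 2 (the smallest k with rank((A - 2I)^k) = rank((A - 2I)^(k+1))).

So m_A(x) = (x - 2)^2.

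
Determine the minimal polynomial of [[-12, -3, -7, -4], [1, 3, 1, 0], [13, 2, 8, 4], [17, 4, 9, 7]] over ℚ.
m_A(x) = (x - 3)(x - 2)^2(x + 1)

The characteristic polynomial factors as (x - 3)(x - 2)^2(x + 1). The minimal polynomial is ∏(x - λ)^{k_λ} where k_λ is the size of the largest Jordan block at λ.

For λ = -1: rank(A + I) = 3, and the largest Jordan block has size 1 (the smallest k with rank((A + I)^k) = rank((A + I)^(k+1))).
For λ = 2: rank(A - 2I) = 3, and the largest Jordan block has size 2 (the smallest k with rank((A - 2I)^k) = rank((A - 2I)^(k+1))).
For λ = 3: rank(A - 3I) = 3, and the largest Jordan block has size 1 (the smallest k with rank((A - 3I)^k) = rank((A - 3I)^(k+1))).

So m_A(x) = (x - 3)(x - 2)^2(x + 1).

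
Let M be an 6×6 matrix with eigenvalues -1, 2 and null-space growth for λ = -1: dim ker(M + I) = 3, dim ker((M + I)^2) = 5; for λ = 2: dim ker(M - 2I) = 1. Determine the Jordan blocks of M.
λ = -1: successive nullity increments [3, 2] count blocks of size ≥ k; block sizes are [2, 2, 1].
λ = 2: successive nullity increments [1] count blocks of size ≥ k; block sizes are [1].

Jordan blocks: (-1, 2), (-1, 2), (-1, 1), (2, 1)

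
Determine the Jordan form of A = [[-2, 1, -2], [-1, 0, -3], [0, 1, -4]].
J = [[-2, 1, 0], [0, -2, 1], [0, 0, -2]]

The characteristic polynomial is det(xI - A) = (x + 2)^3, so the eigenvalues are -2 (algebraic multiplicity 3).

For λ = -2: rank(A + 2I) = 2, rank((A + 2I)^2) = 1, rank((A + 2I)^3) = 0. The eigenspace has dimension 3 - 2 = 1, so there is 1 Jordan block; the rank sequence gives block sizes [3].

Assembling the blocks gives the Jordan form J above.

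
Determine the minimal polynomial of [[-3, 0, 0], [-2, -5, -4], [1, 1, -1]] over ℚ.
m_A(x) = (x + 3)^2

The characteristic polynomial factors as (x + 3)^3. The minimal polynomial is ∏(x - λ)^{k_λ} where k_λ is the size of the largest Jordan block at λ.

For λ = -3: rank(A + 3I) = 1, and the largest Jordan block has size 2 (the smallest k with rank((A + 3I)^k) = rank((A + 3I)^(k+1))).

So m_A(x) = (x + 3)^2.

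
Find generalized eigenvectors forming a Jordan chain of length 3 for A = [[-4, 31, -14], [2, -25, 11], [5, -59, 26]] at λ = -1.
We seek v_1 ∈ ker((A + I)^3) \ ker((A + I)^2), then set v_{i+1} = (A + I) v_i.

One such chain is v_1 = [[-2, 2, 5]]^T, v_2 = [[-2, 3, 7]]^T, v_3 = [[1, 1, 2]]^T. Check: (A + I) v_3 = [[0, 0, 0]]^T = 0.

v_1 = [[-2, 2, 5]]^T, v_2 = [[-2, 3, 7]]^T, v_3 = [[1, 1, 2]]^T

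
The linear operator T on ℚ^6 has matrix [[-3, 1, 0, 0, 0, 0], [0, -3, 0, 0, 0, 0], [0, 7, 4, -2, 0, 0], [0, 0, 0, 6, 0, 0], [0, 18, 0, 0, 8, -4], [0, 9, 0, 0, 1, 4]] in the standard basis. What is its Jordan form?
The characteristic polynomial is det(xI - A) = (x - 6)^3(x - 4)(x + 3)^2, so the eigenvalues are -3 (algebraic multiplicity 2), 4 (algebraic multiplicity 1), 6 (algebraic multiplicity 3).

For λ = -3: rank(A + 3I) = 5, rank((A + 3I)^2) = 4. The eigenspace has dimension 6 - 5 = 1, so there is 1 Jordan block; the rank sequence gives block sizes [2].

For λ = 4: algebraic multiplicity 1 gives one 1×1 block.

For λ = 6: rank(A - 6I) = 4, rank((A - 6I)^2) = 3. The eigenspace has dimension 6 - 4 = 2, so there are 2 Jordan blocks; the rank sequence gives block sizes [2, 1].

Assembling the blocks gives the Jordan form J above.

J = [[-3, 1, 0, 0, 0, 0], [0, -3, 0, 0, 0, 0], [0, 0, 4, 0, 0, 0], [0, 0, 0, 6, 1, 0], [0, 0, 0, 0, 6, 0], [0, 0, 0, 0, 0, 6]]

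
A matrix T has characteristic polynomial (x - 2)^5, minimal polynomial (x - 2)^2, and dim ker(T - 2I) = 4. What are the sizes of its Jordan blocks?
λ = 2: algebraic multiplicity 5 (exponent in χ_T), largest block size 2 (exponent in m_T), 4 blocks (geometric multiplicity). These force block sizes [2, 1, 1, 1].

Jordan blocks: (2, 2), (2, 1), (2, 1), (2, 1)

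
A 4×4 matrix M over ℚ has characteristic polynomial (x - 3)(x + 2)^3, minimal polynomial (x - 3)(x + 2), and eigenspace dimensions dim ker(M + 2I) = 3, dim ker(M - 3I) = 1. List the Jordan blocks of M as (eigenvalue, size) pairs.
Jordan blocks: (-2, 1), (-2, 1), (-2, 1), (3, 1)

λ = -2: algebraic multiplicity 3 (exponent in χ_M), largest block size 1 (exponent in m_M), 3 blocks (geometric multiplicity). These force block sizes [1, 1, 1].
λ = 3: algebraic multiplicity 1 (exponent in χ_M), largest block size 1 (exponent in m_M), 1 block (geometric multiplicity). This forces block sizes [1].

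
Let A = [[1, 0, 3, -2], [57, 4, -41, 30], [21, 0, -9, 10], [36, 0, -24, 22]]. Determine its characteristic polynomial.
χ_A(x) = (x - 6)(x - 4)^3

xI - A = [[x - 1, 0, -3, 2], [-57, x - 4, 41, -30], [-21, 0, x + 9, -10], [-36, 0, 24, x - 22]].

Expanding det(xI - A) along the first row:
det(xI - A) = + (x - 1)·det([[x - 4, 41, -30], [0, x + 9, -10], [0, 24, x - 22]]) - (0)·det([[-57, 41, -30], [-21, x + 9, -10], [-36, 24, x - 22]]) + (-3)·det([[-57, x - 4, -30], [-21, 0, -10], [-36, 0, x - 22]]) - (2)·det([[-57, x - 4, 41], [-21, 0, x + 9], [-36, 0, 24]]).

Evaluating gives χ_A(x) = x^4 - 18x^3 + 120x^2 - 352x + 384 = (x - 6)(x - 4)^3.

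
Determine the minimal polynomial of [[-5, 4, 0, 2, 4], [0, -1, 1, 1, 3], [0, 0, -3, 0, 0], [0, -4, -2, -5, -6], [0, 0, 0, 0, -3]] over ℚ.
The characteristic polynomial factors as (x + 3)^4(x + 5). The minimal polynomial is ∏(x - λ)^{k_λ} where k_λ is the size of the largest Jordan block at λ.

For λ = -5: rank(A + 5I) = 4, and the largest Jordan block has size 1 (the smallest k with rank((A + 5I)^k) = rank((A + 5I)^(k+1))).
For λ = -3: rank(A + 3I) = 2, and the largest Jordan block has size 2 (the smallest k with rank((A + 3I)^k) = rank((A + 3I)^(k+1))).

So m_A(x) = (x + 3)^2(x + 5).

m_A(x) = (x + 3)^2(x + 5)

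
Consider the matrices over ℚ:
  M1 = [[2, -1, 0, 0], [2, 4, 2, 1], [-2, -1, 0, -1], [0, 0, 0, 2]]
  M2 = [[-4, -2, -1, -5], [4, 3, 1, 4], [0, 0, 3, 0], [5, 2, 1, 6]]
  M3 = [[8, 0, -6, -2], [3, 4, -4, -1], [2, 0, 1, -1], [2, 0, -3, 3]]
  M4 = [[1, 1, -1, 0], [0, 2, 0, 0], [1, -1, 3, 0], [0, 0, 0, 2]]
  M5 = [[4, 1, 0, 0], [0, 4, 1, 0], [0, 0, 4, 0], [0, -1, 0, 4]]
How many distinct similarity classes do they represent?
Characteristic polynomials: χ_{M1} = (x - 2)^4, χ_{M2} = (x - 3)^2(x - 1)^2, χ_{M3} = (x - 4)^4, χ_{M4} = (x - 2)^4, χ_{M5} = (x - 4)^4.

{M1}: invariant factors x - 2, (x - 2)^3.

{M2}: invariant factors (x - 3)^2(x - 1)^2.

{M3, M5}: invariant factors x - 4, (x - 4)^3.

{M4}: invariant factors x - 2, x - 2, (x - 2)^2.

Matrices are similar if and only if their invariant-factor lists agree; the partition into similarity classes is {M1}, {M2}, {M3, M5}, {M4}.

4 classes: {M1}, {M2}, {M3, M5}, {M4}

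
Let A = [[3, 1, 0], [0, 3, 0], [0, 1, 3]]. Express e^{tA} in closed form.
A has Jordan form J = [[3, 1, 0], [0, 3, 0], [0, 0, 3]] with A = PJP^{-1}, so e^{tA} = P e^{tJ} P^{-1}.

For a Jordan block J_k(λ), e^{tJ_k(λ)} = e^{λt} · (I + tN + t^2 N^2/2! + ... + t^{k-1} N^{k-1}/(k-1)!) where N is the nilpotent superdiagonal part.

Assembling the blocks and conjugating back gives the entries of e^{tA} as shown above.

e^{tA} = [[e^{3*t}, t*e^{3*t}, 0], [0, e^{3*t}, 0], [0, t*e^{3*t}, e^{3*t}]]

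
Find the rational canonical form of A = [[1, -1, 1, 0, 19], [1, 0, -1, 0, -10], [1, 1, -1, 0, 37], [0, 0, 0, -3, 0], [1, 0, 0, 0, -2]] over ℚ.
R = [[-3, 0, 0, 0, 0], [0, 0, 0, 0, 60], [0, 1, 0, 0, 68], [0, 0, 1, 0, 19], [0, 0, 0, 1, -2]]

The invariant factors of A (the non-unit diagonal entries of the Smith normal form of xI - A over ℚ[x]) are x + 3, (x - 5)(x + 2)^2(x + 3), each dividing the next. The characteristic polynomial is their product, (x - 5)(x + 2)^2(x + 3)^2.

The rational canonical form is the block-diagonal matrix of companion matrices C(f_i):
R = [[-3, 0, 0, 0, 0], [0, 0, 0, 0, 60], [0, 1, 0, 0, 68], [0, 0, 1, 0, 19], [0, 0, 0, 1, -2]].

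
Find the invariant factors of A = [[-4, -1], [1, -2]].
(x + 3)^2

The Jordan structure of A has elementary divisors (x + 3)^2. Arranging the block sizes at each eigenvalue in decreasing order and taking row products gives the invariant factors.

Invariant factors (smallest first, each dividing the next): (x + 3)^2.

Check: the last factor (x + 3)^2 is the minimal polynomial, and the product (x + 3)^2 is the characteristic polynomial.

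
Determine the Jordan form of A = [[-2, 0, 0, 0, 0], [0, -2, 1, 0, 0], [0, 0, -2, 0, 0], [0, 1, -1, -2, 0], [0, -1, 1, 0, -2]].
J = [[-2, 1, 0, 0, 0], [0, -2, 1, 0, 0], [0, 0, -2, 0, 0], [0, 0, 0, -2, 0], [0, 0, 0, 0, -2]]

The characteristic polynomial is det(xI - A) = (x + 2)^5, so the eigenvalues are -2 (algebraic multiplicity 5).

For λ = -2: rank(A + 2I) = 2, rank((A + 2I)^2) = 1, rank((A + 2I)^3) = 0. The eigenspace has dimension 5 - 2 = 3, so there are 3 Jordan blocks; the rank sequence gives block sizes [3, 1, 1].

Assembling the blocks gives the Jordan form J above.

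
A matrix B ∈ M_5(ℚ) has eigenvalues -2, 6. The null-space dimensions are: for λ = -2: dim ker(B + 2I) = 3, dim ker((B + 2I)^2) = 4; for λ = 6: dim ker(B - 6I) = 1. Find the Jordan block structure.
λ = -2: successive nullity increments [3, 1] count blocks of size ≥ k; block sizes are [2, 1, 1].
λ = 6: successive nullity increments [1] count blocks of size ≥ k; block sizes are [1].

Jordan blocks: (-2, 2), (-2, 1), (-2, 1), (6, 1)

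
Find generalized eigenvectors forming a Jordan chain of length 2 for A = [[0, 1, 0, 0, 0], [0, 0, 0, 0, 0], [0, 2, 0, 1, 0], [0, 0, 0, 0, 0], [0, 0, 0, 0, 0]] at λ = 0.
We seek v_1 ∈ ker(A^2) \ ker(A), then set v_{i+1} = A v_i.

One such chain is v_1 = [[-2, 1, -1, 0, 0]]^T, v_2 = [[1, 0, 2, 0, 0]]^T. Check: A v_2 = [[0, 0, 0, 0, 0]]^T = 0.

v_1 = [[-2, 1, -1, 0, 0]]^T, v_2 = [[1, 0, 2, 0, 0]]^T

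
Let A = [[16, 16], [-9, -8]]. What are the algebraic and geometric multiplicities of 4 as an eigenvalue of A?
algebraic multiplicity 2, geometric multiplicity 1

The characteristic polynomial is (x - 4)^2, so the factor x - 4 appears with exponent 2: the algebraic multiplicity is 2.

rank(A - 4I) = 1, so the eigenspace has dimension 2 - 1 = 1: the geometric multiplicity is 1.

Since 1 < 2, A is not diagonalizable.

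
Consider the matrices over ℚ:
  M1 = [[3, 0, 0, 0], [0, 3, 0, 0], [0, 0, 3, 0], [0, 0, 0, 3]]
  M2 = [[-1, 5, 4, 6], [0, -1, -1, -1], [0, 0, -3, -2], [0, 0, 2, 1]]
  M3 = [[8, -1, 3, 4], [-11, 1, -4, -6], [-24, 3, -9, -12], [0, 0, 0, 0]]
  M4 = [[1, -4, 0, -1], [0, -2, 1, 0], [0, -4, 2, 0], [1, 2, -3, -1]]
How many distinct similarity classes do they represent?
3 classes: {M1}, {M2}, {M3, M4}

Characteristic polynomials: χ_{M1} = (x - 3)^4, χ_{M2} = (x + 1)^4, χ_{M3} = x^4, χ_{M4} = x^4.

{M1}: invariant factors x - 3, x - 3, x - 3, x - 3.

{M2}: invariant factors x + 1, (x + 1)^3.

{M3, M4}: invariant factors x, x^3.

Matrices are similar if and only if their invariant-factor lists agree; the partition into similarity classes is {M1}, {M2}, {M3, M4}.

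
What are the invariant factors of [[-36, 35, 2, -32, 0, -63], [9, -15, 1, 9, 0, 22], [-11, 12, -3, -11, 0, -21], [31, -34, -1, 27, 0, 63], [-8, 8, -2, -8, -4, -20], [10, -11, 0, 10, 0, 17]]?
The Jordan structure of A has elementary divisors (x + 4)^3, (x + 4), (x + 4), (x - 6). Arranging the block sizes at each eigenvalue in decreasing order and taking row products gives the invariant factors.

Invariant factors (smallest first, each dividing the next): x + 4, x + 4, (x - 6)(x + 4)^3.

Check: the last factor (x - 6)(x + 4)^3 is the minimal polynomial, and the product (x - 6)(x + 4)^5 is the characteristic polynomial.

x + 4, x + 4, (x - 6)(x + 4)^3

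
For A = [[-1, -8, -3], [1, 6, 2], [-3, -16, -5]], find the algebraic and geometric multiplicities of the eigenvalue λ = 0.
The characteristic polynomial is x^3, so the factor x appears with exponent 3: the algebraic multiplicity is 3.

rank(A) = 2, so the eigenspace has dimension 3 - 2 = 1: the geometric multiplicity is 1.

Since 1 < 3, A is not diagonalizable.

algebraic multiplicity 3, geometric multiplicity 1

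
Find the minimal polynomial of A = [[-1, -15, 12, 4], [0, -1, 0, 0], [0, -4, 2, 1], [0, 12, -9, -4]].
The characteristic polynomial factors as (x + 1)^4. The minimal polynomial is ∏(x - λ)^{k_λ} where k_λ is the size of the largest Jordan block at λ.

For λ = -1: rank(A + I) = 2, and the largest Jordan block has size 2 (the smallest k with rank((A + I)^k) = rank((A + I)^(k+1))).

So m_A(x) = (x + 1)^2.

m_A(x) = (x + 1)^2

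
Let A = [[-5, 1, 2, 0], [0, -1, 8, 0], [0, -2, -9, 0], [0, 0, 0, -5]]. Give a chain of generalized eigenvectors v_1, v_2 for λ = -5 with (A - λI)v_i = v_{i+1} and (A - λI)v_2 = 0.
v_1 = [[1, 5, -2, 0]]^T, v_2 = [[1, 4, -2, 0]]^T

We seek v_1 ∈ ker((A + 5I)^2) \ ker(A + 5I), then set v_{i+1} = (A + 5I) v_i.

One such chain is v_1 = [[1, 5, -2, 0]]^T, v_2 = [[1, 4, -2, 0]]^T. Check: (A + 5I) v_2 = [[0, 0, 0, 0]]^T = 0.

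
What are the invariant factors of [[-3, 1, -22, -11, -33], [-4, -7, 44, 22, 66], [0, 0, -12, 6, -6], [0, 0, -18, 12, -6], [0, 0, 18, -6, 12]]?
The Jordan structure of A has elementary divisors (x + 5)^2, x, (x - 6), (x - 6). Arranging the block sizes at each eigenvalue in decreasing order and taking row products gives the invariant factors.

Invariant factors (smallest first, each dividing the next): x - 6, x(x - 6)(x + 5)^2.

Check: the last factor x(x - 6)(x + 5)^2 is the minimal polynomial, and the product x(x - 6)^2(x + 5)^2 is the characteristic polynomial.

x - 6, x(x - 6)(x + 5)^2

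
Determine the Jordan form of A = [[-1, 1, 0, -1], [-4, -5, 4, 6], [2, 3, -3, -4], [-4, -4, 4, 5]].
J = [[-1, 1, 0, 0], [0, -1, 0, 0], [0, 0, -1, 1], [0, 0, 0, -1]]

The characteristic polynomial is det(xI - A) = (x + 1)^4, so the eigenvalues are -1 (algebraic multiplicity 4).

For λ = -1: rank(A + I) = 2, rank((A + I)^2) = 0. The eigenspace has dimension 4 - 2 = 2, so there are 2 Jordan blocks; the rank sequence gives block sizes [2, 2].

Assembling the blocks gives the Jordan form J above.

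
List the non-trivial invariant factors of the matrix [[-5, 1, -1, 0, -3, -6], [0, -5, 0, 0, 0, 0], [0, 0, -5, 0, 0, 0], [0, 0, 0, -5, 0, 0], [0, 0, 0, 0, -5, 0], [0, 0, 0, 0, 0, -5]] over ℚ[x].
x + 5, x + 5, x + 5, x + 5, (x + 5)^2

The Jordan structure of A has elementary divisors (x + 5)^2, (x + 5), (x + 5), (x + 5), (x + 5). Arranging the block sizes at each eigenvalue in decreasing order and taking row products gives the invariant factors.

Invariant factors (smallest first, each dividing the next): x + 5, x + 5, x + 5, x + 5, (x + 5)^2.

Check: the last factor (x + 5)^2 is the minimal polynomial, and the product (x + 5)^6 is the characteristic polynomial.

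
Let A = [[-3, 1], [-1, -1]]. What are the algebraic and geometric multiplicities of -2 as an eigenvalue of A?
The characteristic polynomial is (x + 2)^2, so the factor x + 2 appears with exponent 2: the algebraic multiplicity is 2.

rank(A + 2I) = 1, so the eigenspace has dimension 2 - 1 = 1: the geometric multiplicity is 1.

Since 1 < 2, A is not diagonalizable.

algebraic multiplicity 2, geometric multiplicity 1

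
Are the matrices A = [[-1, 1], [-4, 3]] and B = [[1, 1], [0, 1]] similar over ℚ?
Yes.

Two matrices over a field are similar if and only if they have the same invariant factors.

Both A and B have characteristic polynomial (x - 1)^2 and minimal polynomial (x - 1)^2. Computing further, both have invariant factors (x - 1)^2. Hence A and B are similar.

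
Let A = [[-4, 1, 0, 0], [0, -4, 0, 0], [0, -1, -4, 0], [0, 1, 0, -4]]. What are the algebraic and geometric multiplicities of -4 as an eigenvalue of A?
The characteristic polynomial is (x + 4)^4, so the factor x + 4 appears with exponent 4: the algebraic multiplicity is 4.

rank(A + 4I) = 1, so the eigenspace has dimension 4 - 1 = 3: the geometric multiplicity is 3.

Since 3 < 4, A is not diagonalizable.

algebraic multiplicity 4, geometric multiplicity 3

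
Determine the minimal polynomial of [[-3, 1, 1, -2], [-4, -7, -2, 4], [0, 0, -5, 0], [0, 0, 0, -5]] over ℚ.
m_A(x) = (x + 5)^2

The characteristic polynomial factors as (x + 5)^4. The minimal polynomial is ∏(x - λ)^{k_λ} where k_λ is the size of the largest Jordan block at λ.

For λ = -5: rank(A + 5I) = 1, and the largest Jordan block has size 2 (the smallest k with rank((A + 5I)^k) = rank((A + 5I)^(k+1))).

So m_A(x) = (x + 5)^2.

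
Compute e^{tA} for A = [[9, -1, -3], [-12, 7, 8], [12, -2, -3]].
e^{tA} = [[(3*e^{2*t} - 2)*e^{3*t}, -t*e^{5*t}, -t*e^{5*t} - e^{5*t} + e^{3*t}], [6*(1 - e^{2*t})*e^{3*t}, (2*t + 1)*e^{5*t}, (2*t*e^{2*t} + 3*e^{2*t} - 3)*e^{3*t}], [6*(e^{2*t} - 1)*e^{3*t}, -2*t*e^{5*t}, (-2*t*e^{2*t} - 2*e^{2*t} + 3)*e^{3*t}]]

A has Jordan form J = [[3, 0, 0], [0, 5, 1], [0, 0, 5]] with A = PJP^{-1}, so e^{tA} = P e^{tJ} P^{-1}.

For a Jordan block J_k(λ), e^{tJ_k(λ)} = e^{λt} · (I + tN + t^2 N^2/2! + ... + t^{k-1} N^{k-1}/(k-1)!) where N is the nilpotent superdiagonal part.

Assembling the blocks and conjugating back gives the entries of e^{tA} as shown above.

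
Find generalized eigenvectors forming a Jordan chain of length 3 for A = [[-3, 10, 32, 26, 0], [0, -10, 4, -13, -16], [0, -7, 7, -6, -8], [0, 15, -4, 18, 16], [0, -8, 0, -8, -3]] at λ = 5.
v_1 = [[1, -1, -1, 2, -1]]^T, v_2 = [[2, 1, 1, -1, 0]]^T, v_3 = [[0, 2, 1, -2, 0]]^T

We seek v_1 ∈ ker((A - 5I)^3) \ ker((A - 5I)^2), then set v_{i+1} = (A - 5I) v_i.

One such chain is v_1 = [[1, -1, -1, 2, -1]]^T, v_2 = [[2, 1, 1, -1, 0]]^T, v_3 = [[0, 2, 1, -2, 0]]^T. Check: (A - 5I) v_3 = [[0, 0, 0, 0, 0]]^T = 0.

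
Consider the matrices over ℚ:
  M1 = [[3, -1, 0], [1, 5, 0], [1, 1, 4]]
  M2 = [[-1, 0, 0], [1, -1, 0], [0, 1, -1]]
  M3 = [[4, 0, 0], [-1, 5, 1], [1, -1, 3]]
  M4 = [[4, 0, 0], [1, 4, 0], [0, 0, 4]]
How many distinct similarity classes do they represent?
Characteristic polynomials: χ_{M1} = (x - 4)^3, χ_{M2} = (x + 1)^3, χ_{M3} = (x - 4)^3, χ_{M4} = (x - 4)^3.

{M1, M3, M4}: invariant factors x - 4, (x - 4)^2.

{M2}: invariant factors (x + 1)^3.

Matrices are similar if and only if their invariant-factor lists agree; the partition into similarity classes is {M1, M3, M4}, {M2}.

2 classes: {M1, M3, M4}, {M2}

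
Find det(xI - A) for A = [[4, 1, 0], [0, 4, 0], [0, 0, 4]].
χ_A(x) = (x - 4)^3

xI - A = [[x - 4, -1, 0], [0, x - 4, 0], [0, 0, x - 4]].

Expanding det(xI - A) along the first row:
det(xI - A) = + (x - 4)·det([[x - 4, 0], [0, x - 4]]) - (-1)·det([[0, 0], [0, x - 4]]) + (0)·det([[0, x - 4], [0, 0]]).

Evaluating gives χ_A(x) = x^3 - 12x^2 + 48x - 64 = (x - 4)^3.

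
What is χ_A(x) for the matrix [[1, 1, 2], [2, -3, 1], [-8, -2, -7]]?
xI - A = [[x - 1, -1, -2], [-2, x + 3, -1], [8, 2, x + 7]].

Expanding det(xI - A) along the first row:
det(xI - A) = + (x - 1)·det([[x + 3, -1], [2, x + 7]]) - (-1)·det([[-2, -1], [8, x + 7]]) + (-2)·det([[-2, x + 3], [8, 2]]).

Evaluating gives χ_A(x) = x^3 + 9x^2 + 27x + 27 = (x + 3)^3.

χ_A(x) = (x + 3)^3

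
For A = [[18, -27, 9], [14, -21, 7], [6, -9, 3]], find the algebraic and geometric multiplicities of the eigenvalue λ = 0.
algebraic multiplicity 3, geometric multiplicity 2

The characteristic polynomial is x^3, so the factor x appears with exponent 3: the algebraic multiplicity is 3.

rank(A) = 1, so the eigenspace has dimension 3 - 1 = 2: the geometric multiplicity is 2.

Since 2 < 3, A is not diagonalizable.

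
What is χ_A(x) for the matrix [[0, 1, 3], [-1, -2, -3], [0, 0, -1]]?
xI - A = [[x, -1, -3], [1, x + 2, 3], [0, 0, x + 1]].

Expanding det(xI - A) along the first row:
det(xI - A) = + (x)·det([[x + 2, 3], [0, x + 1]]) - (-1)·det([[1, 3], [0, x + 1]]) + (-3)·det([[1, x + 2], [0, 0]]).

Evaluating gives χ_A(x) = x^3 + 3x^2 + 3x + 1 = (x + 1)^3.

χ_A(x) = (x + 1)^3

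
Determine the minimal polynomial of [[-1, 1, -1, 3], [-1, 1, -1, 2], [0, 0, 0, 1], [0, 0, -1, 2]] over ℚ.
The characteristic polynomial factors as x^2(x - 1)^2. The minimal polynomial is ∏(x - λ)^{k_λ} where k_λ is the size of the largest Jordan block at λ.

For λ = 0: rank(A) = 3, and the largest Jordan block has size 2 (the smallest k with rank(A^k) = rank(A^(k+1))).
For λ = 1: rank(A - I) = 3, and the largest Jordan block has size 2 (the smallest k with rank((A - I)^k) = rank((A - I)^(k+1))).

So m_A(x) = x^2(x - 1)^2.

m_A(x) = x^2(x - 1)^2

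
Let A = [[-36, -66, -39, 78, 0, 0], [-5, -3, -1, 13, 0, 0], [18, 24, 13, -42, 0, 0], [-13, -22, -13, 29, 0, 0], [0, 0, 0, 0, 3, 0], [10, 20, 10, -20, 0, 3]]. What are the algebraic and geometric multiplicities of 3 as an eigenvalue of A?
algebraic multiplicity 3, geometric multiplicity 3

The characteristic polynomial is (x - 3)^3(x - 1)^2(x + 2), so the factor x - 3 appears with exponent 3: the algebraic multiplicity is 3.

rank(A - 3I) = 3, so the eigenspace has dimension 6 - 3 = 3: the geometric multiplicity is 3.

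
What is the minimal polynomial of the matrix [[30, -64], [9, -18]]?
The characteristic polynomial factors as (x - 6)^2. The minimal polynomial is ∏(x - λ)^{k_λ} where k_λ is the size of the largest Jordan block at λ.

For λ = 6: rank(A - 6I) = 1, and the largest Jordan block has size 2 (the smallest k with rank((A - 6I)^k) = rank((A - 6I)^(k+1))).

So m_A(x) = (x - 6)^2.

m_A(x) = (x - 6)^2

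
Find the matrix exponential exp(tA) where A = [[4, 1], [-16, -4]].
A has Jordan form J = [[0, 1], [0, 0]] with A = PJP^{-1}, so e^{tA} = P e^{tJ} P^{-1}.

For a Jordan block J_k(λ), e^{tJ_k(λ)} = e^{λt} · (I + tN + t^2 N^2/2! + ... + t^{k-1} N^{k-1}/(k-1)!) where N is the nilpotent superdiagonal part.

Assembling the blocks and conjugating back gives the entries of e^{tA} as shown above.

e^{tA} = [[4*t + 1, t], [-16*t, 1 - 4*t]]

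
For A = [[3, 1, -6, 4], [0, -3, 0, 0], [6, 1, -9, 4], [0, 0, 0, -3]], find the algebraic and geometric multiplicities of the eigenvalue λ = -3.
algebraic multiplicity 4, geometric multiplicity 3

The characteristic polynomial is (x + 3)^4, so the factor x + 3 appears with exponent 4: the algebraic multiplicity is 4.

rank(A + 3I) = 1, so the eigenspace has dimension 4 - 1 = 3: the geometric multiplicity is 3.

Since 3 < 4, A is not diagonalizable.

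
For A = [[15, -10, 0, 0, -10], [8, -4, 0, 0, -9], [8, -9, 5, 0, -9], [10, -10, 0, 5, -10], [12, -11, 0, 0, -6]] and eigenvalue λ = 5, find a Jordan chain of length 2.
v_1 = [[-1, -1, 0, 0, 0]]^T, v_2 = [[0, 1, 1, 0, -1]]^T

We seek v_1 ∈ ker((A - 5I)^2) \ ker(A - 5I), then set v_{i+1} = (A - 5I) v_i.

One such chain is v_1 = [[-1, -1, 0, 0, 0]]^T, v_2 = [[0, 1, 1, 0, -1]]^T. Check: (A - 5I) v_2 = [[0, 0, 0, 0, 0]]^T = 0.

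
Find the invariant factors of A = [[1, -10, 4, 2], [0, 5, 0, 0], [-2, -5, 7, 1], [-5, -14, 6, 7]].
The Jordan structure of A has elementary divisors (x - 5)^3, (x - 5). Arranging the block sizes at each eigenvalue in decreasing order and taking row products gives the invariant factors.

Invariant factors (smallest first, each dividing the next): x - 5, (x - 5)^3.

Check: the last factor (x - 5)^3 is the minimal polynomial, and the product (x - 5)^4 is the characteristic polynomial.

x - 5, (x - 5)^3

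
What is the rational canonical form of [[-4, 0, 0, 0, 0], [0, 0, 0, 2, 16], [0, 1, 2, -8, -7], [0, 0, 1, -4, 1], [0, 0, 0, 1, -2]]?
The invariant factors of A (the non-unit diagonal entries of the Smith normal form of xI - A over ℚ[x]) are x + 4, (x + 4)(x^3 + 3x - 5), each dividing the next. The characteristic polynomial is their product, (x + 4)^2(x^3 + 3x - 5).

The rational canonical form is the block-diagonal matrix of companion matrices C(f_i):
R = [[-4, 0, 0, 0, 0], [0, 0, 0, 0, 20], [0, 1, 0, 0, -7], [0, 0, 1, 0, -3], [0, 0, 0, 1, -4]].

Note the characteristic polynomial does not split into linear factors over ℚ, so A has no Jordan form over ℚ; the rational canonical form exists over any field.

R = [[-4, 0, 0, 0, 0], [0, 0, 0, 0, 20], [0, 1, 0, 0, -7], [0, 0, 1, 0, -3], [0, 0, 0, 1, -4]]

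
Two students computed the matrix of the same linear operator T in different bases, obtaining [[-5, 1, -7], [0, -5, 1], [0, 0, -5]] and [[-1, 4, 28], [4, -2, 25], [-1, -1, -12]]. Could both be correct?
Yes.

Two matrices over a field are similar if and only if they have the same invariant factors.

Both A and B have characteristic polynomial (x + 5)^3 and minimal polynomial (x + 5)^3. Computing further, both have invariant factors (x + 5)^3. Hence A and B are similar.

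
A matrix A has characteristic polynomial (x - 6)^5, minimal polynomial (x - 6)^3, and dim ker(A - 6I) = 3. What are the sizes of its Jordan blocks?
Jordan blocks: (6, 3), (6, 1), (6, 1)

λ = 6: algebraic multiplicity 5 (exponent in χ_A), largest block size 3 (exponent in m_A), 3 blocks (geometric multiplicity). These force block sizes [3, 1, 1].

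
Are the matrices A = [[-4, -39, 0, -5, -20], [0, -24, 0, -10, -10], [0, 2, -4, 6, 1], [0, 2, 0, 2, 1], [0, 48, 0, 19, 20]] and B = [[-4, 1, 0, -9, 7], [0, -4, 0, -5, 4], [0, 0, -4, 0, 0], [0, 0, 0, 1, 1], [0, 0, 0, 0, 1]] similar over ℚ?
Two matrices over a field are similar if and only if they have the same invariant factors.

Both A and B have characteristic polynomial (x - 1)^2(x + 4)^3 and minimal polynomial (x - 1)^2(x + 4)^2. Computing further, both have invariant factors x + 4, (x - 1)^2(x + 4)^2. Hence A and B are similar.

Yes.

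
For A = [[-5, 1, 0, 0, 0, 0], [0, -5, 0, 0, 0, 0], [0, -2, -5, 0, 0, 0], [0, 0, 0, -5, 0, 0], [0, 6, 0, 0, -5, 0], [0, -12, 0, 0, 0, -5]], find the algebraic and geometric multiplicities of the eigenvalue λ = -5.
The characteristic polynomial is (x + 5)^6, so the factor x + 5 appears with exponent 6: the algebraic multiplicity is 6.

rank(A + 5I) = 1, so the eigenspace has dimension 6 - 1 = 5: the geometric multiplicity is 5.

Since 5 < 6, A is not diagonalizable.

algebraic multiplicity 6, geometric multiplicity 5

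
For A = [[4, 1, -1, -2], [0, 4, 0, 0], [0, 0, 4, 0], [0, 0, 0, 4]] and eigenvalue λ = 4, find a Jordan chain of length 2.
We seek v_1 ∈ ker((A - 4I)^2) \ ker(A - 4I), then set v_{i+1} = (A - 4I) v_i.

One such chain is v_1 = [[0, 1, 0, 0]]^T, v_2 = [[1, 0, 0, 0]]^T. Check: (A - 4I) v_2 = [[0, 0, 0, 0]]^T = 0.

v_1 = [[0, 1, 0, 0]]^T, v_2 = [[1, 0, 0, 0]]^T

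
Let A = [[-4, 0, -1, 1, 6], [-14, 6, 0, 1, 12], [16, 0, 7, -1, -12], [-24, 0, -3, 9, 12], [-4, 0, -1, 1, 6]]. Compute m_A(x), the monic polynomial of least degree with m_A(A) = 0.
The characteristic polynomial factors as x(x - 6)^4. The minimal polynomial is ∏(x - λ)^{k_λ} where k_λ is the size of the largest Jordan block at λ.

For λ = 0: rank(A) = 4, and the largest Jordan block has size 1 (the smallest k with rank(A^k) = rank(A^(k+1))).
For λ = 6: rank(A - 6I) = 3, and the largest Jordan block has size 3 (the smallest k with rank((A - 6I)^k) = rank((A - 6I)^(k+1))).

So m_A(x) = x(x - 6)^3.

m_A(x) = x(x - 6)^3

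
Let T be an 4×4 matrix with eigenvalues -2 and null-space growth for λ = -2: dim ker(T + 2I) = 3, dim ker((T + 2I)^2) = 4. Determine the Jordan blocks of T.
λ = -2: successive nullity increments [3, 1] count blocks of size ≥ k; block sizes are [2, 1, 1].

Jordan blocks: (-2, 2), (-2, 1), (-2, 1)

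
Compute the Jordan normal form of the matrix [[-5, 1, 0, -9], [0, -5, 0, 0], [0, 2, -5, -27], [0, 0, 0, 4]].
J = [[-5, 1, 0, 0], [0, -5, 0, 0], [0, 0, -5, 0], [0, 0, 0, 4]]

The characteristic polynomial is det(xI - A) = (x - 4)(x + 5)^3, so the eigenvalues are -5 (algebraic multiplicity 3), 4 (algebraic multiplicity 1).

For λ = -5: rank(A + 5I) = 2, rank((A + 5I)^2) = 1. The eigenspace has dimension 4 - 2 = 2, so there are 2 Jordan blocks; the rank sequence gives block sizes [2, 1].

For λ = 4: algebraic multiplicity 1 gives one 1×1 block.

Assembling the blocks gives the Jordan form J above.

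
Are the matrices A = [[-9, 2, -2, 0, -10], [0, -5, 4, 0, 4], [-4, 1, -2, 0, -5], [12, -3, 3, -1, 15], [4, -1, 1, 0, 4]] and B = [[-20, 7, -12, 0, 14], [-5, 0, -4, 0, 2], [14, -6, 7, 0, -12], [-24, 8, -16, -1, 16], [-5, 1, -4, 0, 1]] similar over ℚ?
Two matrices over a field are similar if and only if they have the same invariant factors.

Both A and B have characteristic polynomial (x + 1)^3(x + 5)^2 and minimal polynomial (x + 1)(x + 5)^2. Computing further, both have invariant factors x + 1, x + 1, (x + 1)(x + 5)^2. Hence A and B are similar.

Yes.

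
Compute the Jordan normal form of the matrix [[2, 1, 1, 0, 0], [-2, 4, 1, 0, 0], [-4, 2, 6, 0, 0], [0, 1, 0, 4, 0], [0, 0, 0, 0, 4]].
J = [[4, 1, 0, 0, 0], [0, 4, 1, 0, 0], [0, 0, 4, 0, 0], [0, 0, 0, 4, 0], [0, 0, 0, 0, 4]]

The characteristic polynomial is det(xI - A) = (x - 4)^5, so the eigenvalues are 4 (algebraic multiplicity 5).

For λ = 4: rank(A - 4I) = 2, rank((A - 4I)^2) = 1, rank((A - 4I)^3) = 0. The eigenspace has dimension 5 - 2 = 3, so there are 3 Jordan blocks; the rank sequence gives block sizes [3, 1, 1].

Assembling the blocks gives the Jordan form J above.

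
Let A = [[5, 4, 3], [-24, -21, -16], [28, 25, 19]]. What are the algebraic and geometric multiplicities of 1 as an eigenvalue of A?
The characteristic polynomial is (x - 1)^3, so the factor x - 1 appears with exponent 3: the algebraic multiplicity is 3.

rank(A - I) = 2, so the eigenspace has dimension 3 - 2 = 1: the geometric multiplicity is 1.

Since 1 < 3, A is not diagonalizable.

algebraic multiplicity 3, geometric multiplicity 1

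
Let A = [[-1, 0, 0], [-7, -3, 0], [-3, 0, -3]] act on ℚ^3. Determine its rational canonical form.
R = [[-3, 0, 0], [0, 0, -3], [0, 1, -4]]

The invariant factors of A (the non-unit diagonal entries of the Smith normal form of xI - A over ℚ[x]) are x + 3, (x + 1)(x + 3), each dividing the next. The characteristic polynomial is their product, (x + 1)(x + 3)^2.

The rational canonical form is the block-diagonal matrix of companion matrices C(f_i):
R = [[-3, 0, 0], [0, 0, -3], [0, 1, -4]].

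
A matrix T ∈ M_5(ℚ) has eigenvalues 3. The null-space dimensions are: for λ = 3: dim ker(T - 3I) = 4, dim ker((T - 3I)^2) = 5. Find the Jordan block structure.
λ = 3: successive nullity increments [4, 1] count blocks of size ≥ k; block sizes are [2, 1, 1, 1].

Jordan blocks: (3, 2), (3, 1), (3, 1), (3, 1)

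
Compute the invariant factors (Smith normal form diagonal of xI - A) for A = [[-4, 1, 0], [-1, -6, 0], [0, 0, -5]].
The Jordan structure of A has elementary divisors (x + 5)^2, (x + 5). Arranging the block sizes at each eigenvalue in decreasing order and taking row products gives the invariant factors.

Invariant factors (smallest first, each dividing the next): x + 5, (x + 5)^2.

Check: the last factor (x + 5)^2 is the minimal polynomial, and the product (x + 5)^3 is the characteristic polynomial.

x + 5, (x + 5)^2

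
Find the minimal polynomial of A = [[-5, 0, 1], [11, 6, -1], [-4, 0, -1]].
The characteristic polynomial factors as (x - 6)(x + 3)^2. The minimal polynomial is ∏(x - λ)^{k_λ} where k_λ is the size of the largest Jordan block at λ.

For λ = -3: rank(A + 3I) = 2, and the largest Jordan block has size 2 (the smallest k with rank((A + 3I)^k) = rank((A + 3I)^(k+1))).
For λ = 6: rank(A - 6I) = 2, and the largest Jordan block has size 1 (the smallest k with rank((A - 6I)^k) = rank((A - 6I)^(k+1))).

So m_A(x) = (x - 6)(x + 3)^2.

m_A(x) = (x - 6)(x + 3)^2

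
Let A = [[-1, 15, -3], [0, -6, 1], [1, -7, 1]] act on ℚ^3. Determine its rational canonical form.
The invariant factors of A (the non-unit diagonal entries of the Smith normal form of xI - A over ℚ[x]) are (x + 1)^2(x + 4), each dividing the next. The characteristic polynomial is their product, (x + 1)^2(x + 4).

The rational canonical form is the block-diagonal matrix of companion matrices C(f_i):
R = [[0, 0, -4], [1, 0, -9], [0, 1, -6]].

R = [[0, 0, -4], [1, 0, -9], [0, 1, -6]]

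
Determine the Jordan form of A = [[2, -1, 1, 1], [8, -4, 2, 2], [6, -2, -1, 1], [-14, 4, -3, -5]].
The characteristic polynomial is det(xI - A) = (x + 2)^4, so the eigenvalues are -2 (algebraic multiplicity 4).

For λ = -2: rank(A + 2I) = 2, rank((A + 2I)^2) = 0. The eigenspace has dimension 4 - 2 = 2, so there are 2 Jordan blocks; the rank sequence gives block sizes [2, 2].

Assembling the blocks gives the Jordan form J above.

J = [[-2, 1, 0, 0], [0, -2, 0, 0], [0, 0, -2, 1], [0, 0, 0, -2]]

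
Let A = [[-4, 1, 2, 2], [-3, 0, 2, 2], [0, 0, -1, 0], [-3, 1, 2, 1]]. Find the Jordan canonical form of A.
The characteristic polynomial is det(xI - A) = (x + 1)^4, so the eigenvalues are -1 (algebraic multiplicity 4).

For λ = -1: rank(A + I) = 1, rank((A + I)^2) = 0. The eigenspace has dimension 4 - 1 = 3, so there are 3 Jordan blocks; the rank sequence gives block sizes [2, 1, 1].

Assembling the blocks gives the Jordan form J above.

J = [[-1, 1, 0, 0], [0, -1, 0, 0], [0, 0, -1, 0], [0, 0, 0, -1]]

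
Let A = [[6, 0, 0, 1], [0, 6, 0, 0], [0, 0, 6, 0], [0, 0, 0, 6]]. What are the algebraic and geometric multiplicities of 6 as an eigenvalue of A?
algebraic multiplicity 4, geometric multiplicity 3

The characteristic polynomial is (x - 6)^4, so the factor x - 6 appears with exponent 4: the algebraic multiplicity is 4.

rank(A - 6I) = 1, so the eigenspace has dimension 4 - 1 = 3: the geometric multiplicity is 3.

Since 3 < 4, A is not diagonalizable.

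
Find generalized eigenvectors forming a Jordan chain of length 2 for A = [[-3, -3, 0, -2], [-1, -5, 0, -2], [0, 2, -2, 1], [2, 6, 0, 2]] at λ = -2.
v_1 = [[2, 3, 0, -6]]^T, v_2 = [[1, 1, 0, -2]]^T

We seek v_1 ∈ ker((A + 2I)^2) \ ker(A + 2I), then set v_{i+1} = (A + 2I) v_i.

One such chain is v_1 = [[2, 3, 0, -6]]^T, v_2 = [[1, 1, 0, -2]]^T. Check: (A + 2I) v_2 = [[0, 0, 0, 0]]^T = 0.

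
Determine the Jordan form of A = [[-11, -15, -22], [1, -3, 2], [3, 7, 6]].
J = [[-4, 1, 0], [0, -4, 0], [0, 0, 0]]

The characteristic polynomial is det(xI - A) = x(x + 4)^2, so the eigenvalues are -4 (algebraic multiplicity 2), 0 (algebraic multiplicity 1).

For λ = -4: rank(A + 4I) = 2, rank((A + 4I)^2) = 1. The eigenspace has dimension 3 - 2 = 1, so there is 1 Jordan block; the rank sequence gives block sizes [2].

For λ = 0: algebraic multiplicity 1 gives one 1×1 block.

Assembling the blocks gives the Jordan form J above.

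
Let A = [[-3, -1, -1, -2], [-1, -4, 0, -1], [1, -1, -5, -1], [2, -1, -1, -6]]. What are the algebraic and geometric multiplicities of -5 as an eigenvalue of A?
algebraic multiplicity 2, geometric multiplicity 1

The characteristic polynomial is (x + 4)^2(x + 5)^2, so the factor x + 5 appears with exponent 2: the algebraic multiplicity is 2.

rank(A + 5I) = 3, so the eigenspace has dimension 4 - 3 = 1: the geometric multiplicity is 1.

Since 1 < 2, A is not diagonalizable.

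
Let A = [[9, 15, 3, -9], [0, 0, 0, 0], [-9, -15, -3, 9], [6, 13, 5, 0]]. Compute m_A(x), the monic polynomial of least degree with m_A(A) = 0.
m_A(x) = x(x - 3)^2

The characteristic polynomial factors as x^2(x - 3)^2. The minimal polynomial is ∏(x - λ)^{k_λ} where k_λ is the size of the largest Jordan block at λ.

For λ = 0: rank(A) = 2, and the largest Jordan block has size 1 (the smallest k with rank(A^k) = rank(A^(k+1))).
For λ = 3: rank(A - 3I) = 3, and the largest Jordan block has size 2 (the smallest k with rank((A - 3I)^k) = rank((A - 3I)^(k+1))).

So m_A(x) = x(x - 3)^2.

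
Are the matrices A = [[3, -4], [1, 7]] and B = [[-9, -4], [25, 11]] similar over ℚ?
trace(A) = 10 but trace(B) = 2. The trace is a similarity invariant, so A and B are not similar.

No.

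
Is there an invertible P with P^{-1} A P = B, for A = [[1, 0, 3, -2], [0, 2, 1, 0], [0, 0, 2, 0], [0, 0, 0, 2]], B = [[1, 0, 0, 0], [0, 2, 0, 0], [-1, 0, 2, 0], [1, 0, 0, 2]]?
No.

Both have characteristic polynomial (x - 2)^3(x - 1), but the minimal polynomial of A is (x - 2)^2(x - 1) while the minimal polynomial of B is (x - 2)(x - 1). The minimal polynomial is a similarity invariant, so A and B are not similar.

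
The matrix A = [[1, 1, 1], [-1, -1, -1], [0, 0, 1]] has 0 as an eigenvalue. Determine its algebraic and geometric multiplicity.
algebraic multiplicity 2, geometric multiplicity 1

The characteristic polynomial is x^2(x - 1), so the factor x appears with exponent 2: the algebraic multiplicity is 2.

rank(A) = 2, so the eigenspace has dimension 3 - 2 = 1: the geometric multiplicity is 1.

Since 1 < 2, A is not diagonalizable.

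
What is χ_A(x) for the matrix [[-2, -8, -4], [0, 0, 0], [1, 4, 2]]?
xI - A = [[x + 2, 8, 4], [0, x, 0], [-1, -4, x - 2]].

Expanding det(xI - A) along the first row:
det(xI - A) = + (x + 2)·det([[x, 0], [-4, x - 2]]) - (8)·det([[0, 0], [-1, x - 2]]) + (4)·det([[0, x], [-1, -4]]).

Evaluating gives χ_A(x) = x^3.

χ_A(x) = x^3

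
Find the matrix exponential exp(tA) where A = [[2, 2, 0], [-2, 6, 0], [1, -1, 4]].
e^{tA} = [[(1 - 2*t)*e^{4*t}, 2*t*e^{4*t}, 0], [-2*t*e^{4*t}, (2*t + 1)*e^{4*t}, 0], [t*e^{4*t}, -t*e^{4*t}, e^{4*t}]]

A has Jordan form J = [[4, 1, 0], [0, 4, 0], [0, 0, 4]] with A = PJP^{-1}, so e^{tA} = P e^{tJ} P^{-1}.

For a Jordan block J_k(λ), e^{tJ_k(λ)} = e^{λt} · (I + tN + t^2 N^2/2! + ... + t^{k-1} N^{k-1}/(k-1)!) where N is the nilpotent superdiagonal part.

Assembling the blocks and conjugating back gives the entries of e^{tA} as shown above.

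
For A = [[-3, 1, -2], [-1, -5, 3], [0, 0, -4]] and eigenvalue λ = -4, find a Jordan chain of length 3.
We seek v_1 ∈ ker((A + 4I)^3) \ ker((A + 4I)^2), then set v_{i+1} = (A + 4I) v_i.

One such chain is v_1 = [[-1, 3, 1]]^T, v_2 = [[0, 1, 0]]^T, v_3 = [[1, -1, 0]]^T. Check: (A + 4I) v_3 = [[0, 0, 0]]^T = 0.

v_1 = [[-1, 3, 1]]^T, v_2 = [[0, 1, 0]]^T, v_3 = [[1, -1, 0]]^T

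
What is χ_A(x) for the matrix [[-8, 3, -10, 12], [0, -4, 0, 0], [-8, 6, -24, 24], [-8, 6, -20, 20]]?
xI - A = [[x + 8, -3, 10, -12], [0, x + 4, 0, 0], [8, -6, x + 24, -24], [8, -6, 20, x - 20]].

Expanding det(xI - A) along the first row:
det(xI - A) = + (x + 8)·det([[x + 4, 0, 0], [-6, x + 24, -24], [-6, 20, x - 20]]) - (-3)·det([[0, 0, 0], [8, x + 24, -24], [8, 20, x - 20]]) + (10)·det([[0, x + 4, 0], [8, -6, -24], [8, -6, x - 20]]) - (-12)·det([[0, x + 4, 0], [8, -6, x + 24], [8, -6, 20]]).

Evaluating gives χ_A(x) = x^4 + 16x^3 + 96x^2 + 256x + 256 = (x + 4)^4.

χ_A(x) = (x + 4)^4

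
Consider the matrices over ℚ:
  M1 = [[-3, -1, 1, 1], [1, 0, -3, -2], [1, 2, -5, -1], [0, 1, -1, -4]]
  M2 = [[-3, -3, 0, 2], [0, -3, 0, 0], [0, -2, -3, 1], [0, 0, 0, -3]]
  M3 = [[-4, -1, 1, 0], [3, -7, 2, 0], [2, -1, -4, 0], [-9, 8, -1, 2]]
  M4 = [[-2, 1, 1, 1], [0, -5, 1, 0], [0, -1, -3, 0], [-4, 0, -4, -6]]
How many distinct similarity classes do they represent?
3 classes: {M1, M2}, {M3}, {M4}

Characteristic polynomials: χ_{M1} = (x + 3)^4, χ_{M2} = (x + 3)^4, χ_{M3} = (x - 2)(x + 5)^3, χ_{M4} = (x + 4)^4.

{M1, M2}: invariant factors (x + 3)^2, (x + 3)^2.

{M3}: invariant factors (x - 2)(x + 5)^3.

{M4}: invariant factors (x + 4)^2, (x + 4)^2.

Matrices are similar if and only if their invariant-factor lists agree; the partition into similarity classes is {M1, M2}, {M3}, {M4}.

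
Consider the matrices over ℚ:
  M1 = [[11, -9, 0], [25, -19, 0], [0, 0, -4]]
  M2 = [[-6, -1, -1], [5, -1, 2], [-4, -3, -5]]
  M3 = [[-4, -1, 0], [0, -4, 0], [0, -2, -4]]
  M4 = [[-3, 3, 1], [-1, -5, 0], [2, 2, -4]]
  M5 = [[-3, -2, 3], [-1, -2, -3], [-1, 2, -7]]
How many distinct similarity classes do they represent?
Characteristic polynomials: χ_{M1} = (x + 4)^3, χ_{M2} = (x + 4)^3, χ_{M3} = (x + 4)^3, χ_{M4} = (x + 4)^3, χ_{M5} = (x + 4)^3.

{M1, M3, M5}: invariant factors x + 4, (x + 4)^2.

{M2, M4}: invariant factors (x + 4)^3.

Matrices are similar if and only if their invariant-factor lists agree; the partition into similarity classes is {M1, M3, M5}, {M2, M4}.

2 classes: {M1, M3, M5}, {M2, M4}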